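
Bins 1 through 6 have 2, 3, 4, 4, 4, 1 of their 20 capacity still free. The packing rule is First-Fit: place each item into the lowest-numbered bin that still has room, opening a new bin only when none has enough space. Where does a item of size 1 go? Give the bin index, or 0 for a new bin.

Bins with room: bin 1 (2), bin 2 (3), bin 3 (4), bin 4 (4), bin 5 (4), bin 6 (1).
The first with room is bin 1.

1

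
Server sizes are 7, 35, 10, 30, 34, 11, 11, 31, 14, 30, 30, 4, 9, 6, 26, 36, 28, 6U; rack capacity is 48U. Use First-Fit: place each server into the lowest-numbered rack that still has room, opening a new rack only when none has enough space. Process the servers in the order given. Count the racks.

9 racks

rack 1: place 7U, 41U left
rack 1: place 35U, 6U left
rack 2: place 10U, 38U left
rack 2: place 30U, 8U left
rack 3: place 34U, 14U left
rack 3: place 11U, 3U left
rack 4: place 11U, 37U left
rack 4: place 31U, 6U left
rack 5: place 14U, 34U left
rack 5: place 30U, 4U left
rack 6: place 30U, 18U left
rack 1: place 4U, 2U left
rack 6: place 9U, 9U left
rack 2: place 6U, 2U left
rack 7: place 26U, 22U left
rack 8: place 36U, 12U left
rack 9: place 28U, 20U left
rack 4: place 6U, 0U left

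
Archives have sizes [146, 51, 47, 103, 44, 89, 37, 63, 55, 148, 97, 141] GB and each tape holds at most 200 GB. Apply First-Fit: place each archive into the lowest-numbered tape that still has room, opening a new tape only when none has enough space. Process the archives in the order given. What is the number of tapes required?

tape 1: place 146 GB, 54 GB left
tape 1: place 51 GB, 3 GB left
tape 2: place 47 GB, 153 GB left
tape 2: place 103 GB, 50 GB left
tape 2: place 44 GB, 6 GB left
tape 3: place 89 GB, 111 GB left
tape 3: place 37 GB, 74 GB left
tape 3: place 63 GB, 11 GB left
tape 4: place 55 GB, 145 GB left
tape 5: place 148 GB, 52 GB left
tape 4: place 97 GB, 48 GB left
tape 6: place 141 GB, 59 GB left

6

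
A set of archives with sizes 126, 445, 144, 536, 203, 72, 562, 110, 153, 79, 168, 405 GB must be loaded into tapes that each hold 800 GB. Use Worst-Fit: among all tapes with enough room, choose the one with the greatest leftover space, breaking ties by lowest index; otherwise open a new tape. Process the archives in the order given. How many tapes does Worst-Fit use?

5 tapes

126 GB → tape 1 (remaining 674 GB)
445 GB → tape 1 (remaining 229 GB)
144 GB → tape 1 (remaining 85 GB)
536 GB → tape 2 (remaining 264 GB)
203 GB → tape 2 (remaining 61 GB)
72 GB → tape 1 (remaining 13 GB)
562 GB → tape 3 (remaining 238 GB)
110 GB → tape 3 (remaining 128 GB)
153 GB → tape 4 (remaining 647 GB)
79 GB → tape 4 (remaining 568 GB)
168 GB → tape 4 (remaining 400 GB)
405 GB → tape 5 (remaining 395 GB)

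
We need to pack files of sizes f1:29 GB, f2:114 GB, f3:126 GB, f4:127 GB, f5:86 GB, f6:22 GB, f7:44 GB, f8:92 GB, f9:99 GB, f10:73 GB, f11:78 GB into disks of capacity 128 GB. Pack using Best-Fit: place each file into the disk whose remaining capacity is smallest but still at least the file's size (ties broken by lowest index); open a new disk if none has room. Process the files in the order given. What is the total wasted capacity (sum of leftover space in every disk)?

262

Put f1 (29 GB) in disk 1; 99 GB remain.
Put f2 (114 GB) in disk 2; 14 GB remain.
Put f3 (126 GB) in disk 3; 2 GB remain.
Put f4 (127 GB) in disk 4; 1 GB remain.
Put f5 (86 GB) in disk 1; 13 GB remain.
Put f6 (22 GB) in disk 5; 106 GB remain.
Put f7 (44 GB) in disk 5; 62 GB remain.
Put f8 (92 GB) in disk 6; 36 GB remain.
Put f9 (99 GB) in disk 7; 29 GB remain.
Put f10 (73 GB) in disk 8; 55 GB remain.
Put f11 (78 GB) in disk 9; 50 GB remain.
9 disks × 128 GB = 1152 GB; used 890 GB; unused 262 GB.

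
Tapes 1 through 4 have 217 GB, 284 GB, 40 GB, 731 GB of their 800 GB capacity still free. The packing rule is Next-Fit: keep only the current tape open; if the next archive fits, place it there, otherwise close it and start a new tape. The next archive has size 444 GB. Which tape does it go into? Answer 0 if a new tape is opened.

4

Next-Fit only looks at tape 4, which has 731 GB free.
444 GB fits there.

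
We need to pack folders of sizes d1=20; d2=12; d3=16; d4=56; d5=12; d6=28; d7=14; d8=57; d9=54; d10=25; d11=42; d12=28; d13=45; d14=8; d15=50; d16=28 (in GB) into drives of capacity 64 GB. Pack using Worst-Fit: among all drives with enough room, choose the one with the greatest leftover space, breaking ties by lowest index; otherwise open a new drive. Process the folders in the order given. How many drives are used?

10

drive 1: place d1 (20 GB), 44 GB left
drive 1: place d2 (12 GB), 32 GB left
drive 1: place d3 (16 GB), 16 GB left
drive 2: place d4 (56 GB), 8 GB left
drive 1: place d5 (12 GB), 4 GB left
drive 3: place d6 (28 GB), 36 GB left
drive 3: place d7 (14 GB), 22 GB left
drive 4: place d8 (57 GB), 7 GB left
drive 5: place d9 (54 GB), 10 GB left
drive 6: place d10 (25 GB), 39 GB left
drive 7: place d11 (42 GB), 22 GB left
drive 6: place d12 (28 GB), 11 GB left
drive 8: place d13 (45 GB), 19 GB left
drive 3: place d14 (8 GB), 14 GB left
drive 9: place d15 (50 GB), 14 GB left
drive 10: place d16 (28 GB), 36 GB left
Final drives: [20,12,16,12] [56] [28,14,8] [57] [54] [25,28] [42] [45] [50] [28].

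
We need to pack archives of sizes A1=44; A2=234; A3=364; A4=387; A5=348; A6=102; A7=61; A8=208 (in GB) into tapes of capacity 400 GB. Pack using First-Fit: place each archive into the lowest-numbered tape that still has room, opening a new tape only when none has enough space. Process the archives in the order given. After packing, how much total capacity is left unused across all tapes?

252

A1 (44 GB) → tape 1 (remaining 356 GB)
A2 (234 GB) → tape 1 (remaining 122 GB)
A3 (364 GB) → tape 2 (remaining 36 GB)
A4 (387 GB) → tape 3 (remaining 13 GB)
A5 (348 GB) → tape 4 (remaining 52 GB)
A6 (102 GB) → tape 1 (remaining 20 GB)
A7 (61 GB) → tape 5 (remaining 339 GB)
A8 (208 GB) → tape 5 (remaining 131 GB)
5 tapes × 400 GB = 2000 GB; used 1748 GB; unused 252 GB.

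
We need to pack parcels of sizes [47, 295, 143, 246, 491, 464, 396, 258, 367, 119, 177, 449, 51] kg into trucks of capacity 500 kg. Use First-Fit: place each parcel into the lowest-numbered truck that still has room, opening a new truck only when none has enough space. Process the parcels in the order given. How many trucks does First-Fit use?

truck 1: place 47 kg, 453 kg left
truck 1: place 295 kg, 158 kg left
truck 1: place 143 kg, 15 kg left
truck 2: place 246 kg, 254 kg left
truck 3: place 491 kg, 9 kg left
truck 4: place 464 kg, 36 kg left
truck 5: place 396 kg, 104 kg left
truck 6: place 258 kg, 242 kg left
truck 7: place 367 kg, 133 kg left
truck 2: place 119 kg, 135 kg left
truck 6: place 177 kg, 65 kg left
truck 8: place 449 kg, 51 kg left
truck 2: place 51 kg, 84 kg left
Final trucks: [47,295,143] [246,119,51] [491] [464] [396] [258,177] [367] [449].

8 trucks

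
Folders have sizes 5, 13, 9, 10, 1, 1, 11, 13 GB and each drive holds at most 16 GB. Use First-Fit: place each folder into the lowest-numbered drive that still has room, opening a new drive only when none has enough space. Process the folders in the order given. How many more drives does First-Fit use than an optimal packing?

0

First-Fit: [5,9,1,1] [13] [10] [11] [13] → 5 drives.
5 folders exceed 8 GB (half the capacity), and no two of those can share a drive, so at least 5 drives are needed.
So 5 is already optimal.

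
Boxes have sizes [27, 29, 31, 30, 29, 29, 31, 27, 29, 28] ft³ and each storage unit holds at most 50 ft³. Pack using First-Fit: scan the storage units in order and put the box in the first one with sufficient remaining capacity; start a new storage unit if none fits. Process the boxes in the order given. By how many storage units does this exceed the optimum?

0

First-Fit: [27] [29] [31] [30] [29] [29] [31] [27] [29] [28] → 10 storage units.
10 boxes exceed 25 ft³ (half the capacity), and no two of those can share a storage unit, so at least 10 storage units are needed.
So 10 is already optimal.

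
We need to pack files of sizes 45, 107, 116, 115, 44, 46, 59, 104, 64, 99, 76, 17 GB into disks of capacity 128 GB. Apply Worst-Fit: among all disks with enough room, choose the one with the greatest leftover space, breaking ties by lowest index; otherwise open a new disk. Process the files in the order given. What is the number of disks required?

disk 1: place 45 GB, 83 GB left
disk 2: place 107 GB, 21 GB left
disk 3: place 116 GB, 12 GB left
disk 4: place 115 GB, 13 GB left
disk 1: place 44 GB, 39 GB left
disk 5: place 46 GB, 82 GB left
disk 5: place 59 GB, 23 GB left
disk 6: place 104 GB, 24 GB left
disk 7: place 64 GB, 64 GB left
disk 8: place 99 GB, 29 GB left
disk 9: place 76 GB, 52 GB left
disk 7: place 17 GB, 47 GB left
Final disks: [45,44] [107] [116] [115] [46,59] [104] [64,17] [99] [76].

9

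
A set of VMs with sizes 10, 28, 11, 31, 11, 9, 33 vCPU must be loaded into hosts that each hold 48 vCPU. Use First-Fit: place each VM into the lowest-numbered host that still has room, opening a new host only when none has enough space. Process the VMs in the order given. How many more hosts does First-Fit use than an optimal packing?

0

First-Fit: [10,28,9] [11,31] [11,33] → 3 hosts.
Total size 133 vCPU; any packing needs at least ⌈133/48⌉ = 3 hosts.
So 3 is already optimal.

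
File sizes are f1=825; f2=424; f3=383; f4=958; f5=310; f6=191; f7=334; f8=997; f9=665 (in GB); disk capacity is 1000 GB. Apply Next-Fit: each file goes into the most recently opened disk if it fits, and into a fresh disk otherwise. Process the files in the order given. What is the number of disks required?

f1 (825 GB) → disk 1 (remaining 175 GB)
f2 (424 GB) → disk 2 (remaining 576 GB)
f3 (383 GB) → disk 2 (remaining 193 GB)
f4 (958 GB) → disk 3 (remaining 42 GB)
f5 (310 GB) → disk 4 (remaining 690 GB)
f6 (191 GB) → disk 4 (remaining 499 GB)
f7 (334 GB) → disk 4 (remaining 165 GB)
f8 (997 GB) → disk 5 (remaining 3 GB)
f9 (665 GB) → disk 6 (remaining 335 GB)

6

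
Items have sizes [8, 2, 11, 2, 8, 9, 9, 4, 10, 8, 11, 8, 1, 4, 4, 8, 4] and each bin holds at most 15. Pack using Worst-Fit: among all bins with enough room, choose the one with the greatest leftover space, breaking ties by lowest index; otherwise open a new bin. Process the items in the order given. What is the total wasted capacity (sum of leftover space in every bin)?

39

8 → bin 1 (remaining 7)
2 → bin 1 (remaining 5)
11 → bin 2 (remaining 4)
2 → bin 1 (remaining 3)
8 → bin 3 (remaining 7)
9 → bin 4 (remaining 6)
9 → bin 5 (remaining 6)
4 → bin 3 (remaining 3)
10 → bin 6 (remaining 5)
8 → bin 7 (remaining 7)
11 → bin 8 (remaining 4)
8 → bin 9 (remaining 7)
1 → bin 7 (remaining 6)
4 → bin 9 (remaining 3)
4 → bin 4 (remaining 2)
8 → bin 10 (remaining 7)
4 → bin 10 (remaining 3)
10 bins × 15 = 150; used 111; unused 39.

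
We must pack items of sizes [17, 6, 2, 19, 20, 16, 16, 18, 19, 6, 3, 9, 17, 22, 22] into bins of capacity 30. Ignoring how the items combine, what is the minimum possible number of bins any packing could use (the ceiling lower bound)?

Total size = 17 + 6 + 2 + 19 + 20 + 16 + 16 + 18 + 19 + 6 + 3 + 9 + 17 + 22 + 22 = 212.
⌈212 / 30⌉ = 8.

8 bins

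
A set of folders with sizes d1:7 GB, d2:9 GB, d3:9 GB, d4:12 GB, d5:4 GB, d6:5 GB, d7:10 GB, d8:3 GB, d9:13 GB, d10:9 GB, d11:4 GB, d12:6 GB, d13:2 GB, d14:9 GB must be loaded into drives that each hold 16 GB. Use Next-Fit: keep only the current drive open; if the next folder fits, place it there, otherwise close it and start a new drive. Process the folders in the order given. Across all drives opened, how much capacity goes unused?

d1 (7 GB) → drive 1 (remaining 9 GB)
d2 (9 GB) → drive 1 (remaining 0 GB)
d3 (9 GB) → drive 2 (remaining 7 GB)
d4 (12 GB) → drive 3 (remaining 4 GB)
d5 (4 GB) → drive 3 (remaining 0 GB)
d6 (5 GB) → drive 4 (remaining 11 GB)
d7 (10 GB) → drive 4 (remaining 1 GB)
d8 (3 GB) → drive 5 (remaining 13 GB)
d9 (13 GB) → drive 5 (remaining 0 GB)
d10 (9 GB) → drive 6 (remaining 7 GB)
d11 (4 GB) → drive 6 (remaining 3 GB)
d12 (6 GB) → drive 7 (remaining 10 GB)
d13 (2 GB) → drive 7 (remaining 8 GB)
d14 (9 GB) → drive 8 (remaining 7 GB)
8 drives × 16 GB = 128 GB; used 102 GB; unused 26 GB.

26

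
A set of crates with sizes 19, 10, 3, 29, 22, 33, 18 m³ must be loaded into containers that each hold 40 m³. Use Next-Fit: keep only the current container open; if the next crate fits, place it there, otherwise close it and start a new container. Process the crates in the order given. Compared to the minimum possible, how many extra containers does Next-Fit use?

1

Next-Fit: [19,10,3] [29] [22] [33] [18] → 5 containers.
Total size 134 m³; any packing needs at least ⌈134/40⌉ = 4 containers.
An optimal packing achieves that bound: [33,3] [29,10] [22,18] [19] → 4 containers.
Excess: 5 − 4 = 1.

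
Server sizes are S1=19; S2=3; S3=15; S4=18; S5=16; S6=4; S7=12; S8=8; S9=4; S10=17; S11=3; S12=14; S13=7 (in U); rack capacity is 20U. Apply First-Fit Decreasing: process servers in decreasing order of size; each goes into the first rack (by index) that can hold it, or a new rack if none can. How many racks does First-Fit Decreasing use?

8

Sorted descending: 19, 18, 17, 16, 15, 14, 12, 8, 7, 4, 4, 3, 3.
19U → rack 1 (remaining 1U)
18U → rack 2 (remaining 2U)
17U → rack 3 (remaining 3U)
16U → rack 4 (remaining 4U)
15U → rack 5 (remaining 5U)
14U → rack 6 (remaining 6U)
12U → rack 7 (remaining 8U)
8U → rack 7 (remaining 0U)
7U → rack 8 (remaining 13U)
4U → rack 4 (remaining 0U)
4U → rack 5 (remaining 1U)
3U → rack 3 (remaining 0U)
3U → rack 6 (remaining 3U)
Final racks: [19] [18] [17,3] [16,4] [15,4] [14,3] [12,8] [7].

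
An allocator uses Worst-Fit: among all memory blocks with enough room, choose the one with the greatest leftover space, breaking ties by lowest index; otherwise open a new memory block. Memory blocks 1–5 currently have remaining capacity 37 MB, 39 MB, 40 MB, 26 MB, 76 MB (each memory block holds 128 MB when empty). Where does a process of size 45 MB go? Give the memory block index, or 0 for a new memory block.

5

Memory blocks with room: memory block 5 (76 MB).
Most room is memory block 5 with 76 MB free.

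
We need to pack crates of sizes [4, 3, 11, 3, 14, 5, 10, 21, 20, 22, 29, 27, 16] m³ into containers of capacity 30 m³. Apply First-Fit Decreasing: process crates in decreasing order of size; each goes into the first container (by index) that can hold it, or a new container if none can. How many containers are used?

Sorted descending: 29, 27, 22, 21, 20, 16, 14, 11, 10, 5, 4, 3, 3.
Put 29 m³ in container 1; 1 m³ remain.
Put 27 m³ in container 2; 3 m³ remain.
Put 22 m³ in container 3; 8 m³ remain.
Put 21 m³ in container 4; 9 m³ remain.
Put 20 m³ in container 5; 10 m³ remain.
Put 16 m³ in container 6; 14 m³ remain.
Put 14 m³ in container 6; 0 m³ remain.
Put 11 m³ in container 7; 19 m³ remain.
Put 10 m³ in container 5; 0 m³ remain.
Put 5 m³ in container 3; 3 m³ remain.
Put 4 m³ in container 4; 5 m³ remain.
Put 3 m³ in container 2; 0 m³ remain.
Put 3 m³ in container 3; 0 m³ remain.

7 containers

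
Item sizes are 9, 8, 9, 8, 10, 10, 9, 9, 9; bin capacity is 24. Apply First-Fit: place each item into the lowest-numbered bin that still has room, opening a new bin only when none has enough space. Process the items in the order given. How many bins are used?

5

9 → bin 1 (remaining 15)
8 → bin 1 (remaining 7)
9 → bin 2 (remaining 15)
8 → bin 2 (remaining 7)
10 → bin 3 (remaining 14)
10 → bin 3 (remaining 4)
9 → bin 4 (remaining 15)
9 → bin 4 (remaining 6)
9 → bin 5 (remaining 15)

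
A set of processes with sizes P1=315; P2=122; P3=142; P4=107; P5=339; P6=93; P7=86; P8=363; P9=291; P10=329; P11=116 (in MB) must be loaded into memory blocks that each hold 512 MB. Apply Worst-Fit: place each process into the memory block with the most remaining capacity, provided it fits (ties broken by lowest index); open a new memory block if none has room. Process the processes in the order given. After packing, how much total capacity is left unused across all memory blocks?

P1 (315 MB) → memory block 1 (remaining 197 MB)
P2 (122 MB) → memory block 1 (remaining 75 MB)
P3 (142 MB) → memory block 2 (remaining 370 MB)
P4 (107 MB) → memory block 2 (remaining 263 MB)
P5 (339 MB) → memory block 3 (remaining 173 MB)
P6 (93 MB) → memory block 2 (remaining 170 MB)
P7 (86 MB) → memory block 3 (remaining 87 MB)
P8 (363 MB) → memory block 4 (remaining 149 MB)
P9 (291 MB) → memory block 5 (remaining 221 MB)
P10 (329 MB) → memory block 6 (remaining 183 MB)
P11 (116 MB) → memory block 5 (remaining 105 MB)
6 memory blocks × 512 MB = 3072 MB; used 2303 MB; unused 769 MB.

769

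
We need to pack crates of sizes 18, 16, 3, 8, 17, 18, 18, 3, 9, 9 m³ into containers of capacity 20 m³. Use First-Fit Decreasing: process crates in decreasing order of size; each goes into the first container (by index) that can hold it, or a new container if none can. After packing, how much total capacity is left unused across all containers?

Sorted descending: 18, 18, 18, 17, 16, 9, 9, 8, 3, 3.
18 m³ → container 1 (remaining 2 m³)
18 m³ → container 2 (remaining 2 m³)
18 m³ → container 3 (remaining 2 m³)
17 m³ → container 4 (remaining 3 m³)
16 m³ → container 5 (remaining 4 m³)
9 m³ → container 6 (remaining 11 m³)
9 m³ → container 6 (remaining 2 m³)
8 m³ → container 7 (remaining 12 m³)
3 m³ → container 4 (remaining 0 m³)
3 m³ → container 5 (remaining 1 m³)
7 containers × 20 m³ = 140 m³; used 119 m³; unused 21 m³.

21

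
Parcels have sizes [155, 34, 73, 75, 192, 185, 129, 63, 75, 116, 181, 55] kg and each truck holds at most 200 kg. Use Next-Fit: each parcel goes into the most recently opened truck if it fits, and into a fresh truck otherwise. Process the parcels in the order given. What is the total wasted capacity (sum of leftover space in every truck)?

truck 1: place 155 kg, 45 kg left
truck 1: place 34 kg, 11 kg left
truck 2: place 73 kg, 127 kg left
truck 2: place 75 kg, 52 kg left
truck 3: place 192 kg, 8 kg left
truck 4: place 185 kg, 15 kg left
truck 5: place 129 kg, 71 kg left
truck 5: place 63 kg, 8 kg left
truck 6: place 75 kg, 125 kg left
truck 6: place 116 kg, 9 kg left
truck 7: place 181 kg, 19 kg left
truck 8: place 55 kg, 145 kg left
8 trucks × 200 kg = 1600 kg; used 1333 kg; unused 267 kg.

267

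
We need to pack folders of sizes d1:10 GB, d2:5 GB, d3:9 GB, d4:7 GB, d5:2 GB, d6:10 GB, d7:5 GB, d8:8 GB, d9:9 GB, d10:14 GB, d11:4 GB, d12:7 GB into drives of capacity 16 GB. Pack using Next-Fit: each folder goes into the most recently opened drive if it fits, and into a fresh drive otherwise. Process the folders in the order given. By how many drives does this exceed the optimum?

1

Next-Fit: [10,5] [9,7] [2,10] [5,8] [9] [14] [4,7] → 7 drives.
Total size 90 GB; any packing needs at least ⌈90/16⌉ = 6 drives.
An optimal packing achieves that bound: [14,2] [10,5] [10,5] [9,7] [9,7] [8,4] → 6 drives.
Excess: 7 − 6 = 1.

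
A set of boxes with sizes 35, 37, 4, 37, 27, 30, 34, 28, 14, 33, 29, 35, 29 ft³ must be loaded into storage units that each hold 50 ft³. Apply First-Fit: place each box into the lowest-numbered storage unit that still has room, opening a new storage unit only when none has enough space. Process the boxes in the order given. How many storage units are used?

11 storage units

35 ft³ → storage unit 1 (remaining 15 ft³)
37 ft³ → storage unit 2 (remaining 13 ft³)
4 ft³ → storage unit 1 (remaining 11 ft³)
37 ft³ → storage unit 3 (remaining 13 ft³)
27 ft³ → storage unit 4 (remaining 23 ft³)
30 ft³ → storage unit 5 (remaining 20 ft³)
34 ft³ → storage unit 6 (remaining 16 ft³)
28 ft³ → storage unit 7 (remaining 22 ft³)
14 ft³ → storage unit 4 (remaining 9 ft³)
33 ft³ → storage unit 8 (remaining 17 ft³)
29 ft³ → storage unit 9 (remaining 21 ft³)
35 ft³ → storage unit 10 (remaining 15 ft³)
29 ft³ → storage unit 11 (remaining 21 ft³)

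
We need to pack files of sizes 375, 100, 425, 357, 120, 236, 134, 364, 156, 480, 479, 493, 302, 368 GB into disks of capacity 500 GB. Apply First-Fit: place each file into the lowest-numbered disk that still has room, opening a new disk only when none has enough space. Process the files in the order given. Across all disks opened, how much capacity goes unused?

375 GB → disk 1 (remaining 125 GB)
100 GB → disk 1 (remaining 25 GB)
425 GB → disk 2 (remaining 75 GB)
357 GB → disk 3 (remaining 143 GB)
120 GB → disk 3 (remaining 23 GB)
236 GB → disk 4 (remaining 264 GB)
134 GB → disk 4 (remaining 130 GB)
364 GB → disk 5 (remaining 136 GB)
156 GB → disk 6 (remaining 344 GB)
480 GB → disk 7 (remaining 20 GB)
479 GB → disk 8 (remaining 21 GB)
493 GB → disk 9 (remaining 7 GB)
302 GB → disk 6 (remaining 42 GB)
368 GB → disk 10 (remaining 132 GB)
10 disks × 500 GB = 5000 GB; used 4389 GB; unused 611 GB.

611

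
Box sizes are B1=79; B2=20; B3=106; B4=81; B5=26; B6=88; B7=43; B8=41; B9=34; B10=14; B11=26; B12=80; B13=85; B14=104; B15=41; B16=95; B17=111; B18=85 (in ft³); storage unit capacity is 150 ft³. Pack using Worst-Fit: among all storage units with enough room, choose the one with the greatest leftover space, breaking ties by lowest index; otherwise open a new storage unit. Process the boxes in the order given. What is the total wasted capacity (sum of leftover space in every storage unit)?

B1 (79 ft³) → storage unit 1 (remaining 71 ft³)
B2 (20 ft³) → storage unit 1 (remaining 51 ft³)
B3 (106 ft³) → storage unit 2 (remaining 44 ft³)
B4 (81 ft³) → storage unit 3 (remaining 69 ft³)
B5 (26 ft³) → storage unit 3 (remaining 43 ft³)
B6 (88 ft³) → storage unit 4 (remaining 62 ft³)
B7 (43 ft³) → storage unit 4 (remaining 19 ft³)
B8 (41 ft³) → storage unit 1 (remaining 10 ft³)
B9 (34 ft³) → storage unit 2 (remaining 10 ft³)
B10 (14 ft³) → storage unit 3 (remaining 29 ft³)
B11 (26 ft³) → storage unit 3 (remaining 3 ft³)
B12 (80 ft³) → storage unit 5 (remaining 70 ft³)
B13 (85 ft³) → storage unit 6 (remaining 65 ft³)
B14 (104 ft³) → storage unit 7 (remaining 46 ft³)
B15 (41 ft³) → storage unit 5 (remaining 29 ft³)
B16 (95 ft³) → storage unit 8 (remaining 55 ft³)
B17 (111 ft³) → storage unit 9 (remaining 39 ft³)
B18 (85 ft³) → storage unit 10 (remaining 65 ft³)
10 storage units × 150 ft³ = 1500 ft³; used 1159 ft³; unused 341 ft³.

341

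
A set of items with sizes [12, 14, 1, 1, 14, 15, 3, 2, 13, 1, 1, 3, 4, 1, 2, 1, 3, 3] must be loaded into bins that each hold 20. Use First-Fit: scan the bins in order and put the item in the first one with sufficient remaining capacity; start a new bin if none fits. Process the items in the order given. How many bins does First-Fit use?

bin 1: place 12, 8 left
bin 2: place 14, 6 left
bin 1: place 1, 7 left
bin 1: place 1, 6 left
bin 3: place 14, 6 left
bin 4: place 15, 5 left
bin 1: place 3, 3 left
bin 1: place 2, 1 left
bin 5: place 13, 7 left
bin 1: place 1, 0 left
bin 2: place 1, 5 left
bin 2: place 3, 2 left
bin 3: place 4, 2 left
bin 2: place 1, 1 left
bin 3: place 2, 0 left
bin 2: place 1, 0 left
bin 4: place 3, 2 left
bin 5: place 3, 4 left
Final bins: [12,1,1,3,2,1] [14,1,3,1,1] [14,4,2] [15,3] [13,3].

5 bins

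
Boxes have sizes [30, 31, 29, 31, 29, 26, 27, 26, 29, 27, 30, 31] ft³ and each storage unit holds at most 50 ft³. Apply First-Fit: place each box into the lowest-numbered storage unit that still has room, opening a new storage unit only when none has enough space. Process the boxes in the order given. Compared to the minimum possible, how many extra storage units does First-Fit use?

0

First-Fit: [30] [31] [29] [31] [29] [26] [27] [26] [29] [27] [30] [31] → 12 storage units.
12 boxes exceed 25 ft³ (half the capacity), and no two of those can share a storage unit, so at least 12 storage units are needed.
So 12 is already optimal.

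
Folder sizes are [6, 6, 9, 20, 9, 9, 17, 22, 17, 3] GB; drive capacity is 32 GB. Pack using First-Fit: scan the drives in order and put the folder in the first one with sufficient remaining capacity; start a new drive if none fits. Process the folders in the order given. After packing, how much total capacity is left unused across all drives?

42

Put 6 GB in drive 1; 26 GB remain.
Put 6 GB in drive 1; 20 GB remain.
Put 9 GB in drive 1; 11 GB remain.
Put 20 GB in drive 2; 12 GB remain.
Put 9 GB in drive 1; 2 GB remain.
Put 9 GB in drive 2; 3 GB remain.
Put 17 GB in drive 3; 15 GB remain.
Put 22 GB in drive 4; 10 GB remain.
Put 17 GB in drive 5; 15 GB remain.
Put 3 GB in drive 2; 0 GB remain.
5 drives × 32 GB = 160 GB; used 118 GB; unused 42 GB.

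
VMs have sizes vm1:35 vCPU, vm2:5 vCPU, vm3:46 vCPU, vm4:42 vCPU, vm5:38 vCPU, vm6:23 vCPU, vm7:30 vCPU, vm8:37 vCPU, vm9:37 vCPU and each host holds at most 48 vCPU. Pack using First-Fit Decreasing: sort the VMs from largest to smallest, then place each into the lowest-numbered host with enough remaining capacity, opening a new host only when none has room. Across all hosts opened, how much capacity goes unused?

Sorted descending: 46, 42, 38, 37, 37, 35, 30, 23, 5.
Put 46 vCPU in host 1; 2 vCPU remain.
Put 42 vCPU in host 2; 6 vCPU remain.
Put 38 vCPU in host 3; 10 vCPU remain.
Put 37 vCPU in host 4; 11 vCPU remain.
Put 37 vCPU in host 5; 11 vCPU remain.
Put 35 vCPU in host 6; 13 vCPU remain.
Put 30 vCPU in host 7; 18 vCPU remain.
Put 23 vCPU in host 8; 25 vCPU remain.
Put 5 vCPU in host 2; 1 vCPU remain.
8 hosts × 48 vCPU = 384 vCPU; used 293 vCPU; unused 91 vCPU.

91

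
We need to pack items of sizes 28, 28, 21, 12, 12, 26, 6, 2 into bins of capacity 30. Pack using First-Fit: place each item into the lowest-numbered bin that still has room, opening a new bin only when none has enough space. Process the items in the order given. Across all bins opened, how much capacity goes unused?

28 → bin 1 (remaining 2)
28 → bin 2 (remaining 2)
21 → bin 3 (remaining 9)
12 → bin 4 (remaining 18)
12 → bin 4 (remaining 6)
26 → bin 5 (remaining 4)
6 → bin 3 (remaining 3)
2 → bin 1 (remaining 0)
5 bins × 30 = 150; used 135; unused 15.

15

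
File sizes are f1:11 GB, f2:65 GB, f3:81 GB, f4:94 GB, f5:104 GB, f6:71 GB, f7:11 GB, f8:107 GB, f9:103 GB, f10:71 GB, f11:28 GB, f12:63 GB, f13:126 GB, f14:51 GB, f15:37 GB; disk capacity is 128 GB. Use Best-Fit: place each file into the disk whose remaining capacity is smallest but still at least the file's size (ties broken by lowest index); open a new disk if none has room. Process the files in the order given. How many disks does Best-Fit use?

10 disks

Put f1 (11 GB) in disk 1; 117 GB remain.
Put f2 (65 GB) in disk 1; 52 GB remain.
Put f3 (81 GB) in disk 2; 47 GB remain.
Put f4 (94 GB) in disk 3; 34 GB remain.
Put f5 (104 GB) in disk 4; 24 GB remain.
Put f6 (71 GB) in disk 5; 57 GB remain.
Put f7 (11 GB) in disk 4; 13 GB remain.
Put f8 (107 GB) in disk 6; 21 GB remain.
Put f9 (103 GB) in disk 7; 25 GB remain.
Put f10 (71 GB) in disk 8; 57 GB remain.
Put f11 (28 GB) in disk 3; 6 GB remain.
Put f12 (63 GB) in disk 9; 65 GB remain.
Put f13 (126 GB) in disk 10; 2 GB remain.
Put f14 (51 GB) in disk 1; 1 GB remain.
Put f15 (37 GB) in disk 2; 10 GB remain.
Final disks: [11,65,51] [81,37] [94,28] [104,11] [71] [107] [103] [71] [63] [126].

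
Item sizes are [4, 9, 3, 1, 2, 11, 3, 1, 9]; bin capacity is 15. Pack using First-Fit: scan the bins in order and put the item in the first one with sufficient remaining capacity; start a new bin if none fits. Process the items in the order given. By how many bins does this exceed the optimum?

First-Fit: [4,9,1,1] [3,2,3] [11] [9] → 4 bins.
Total size 43; any packing needs at least ⌈43/15⌉ = 3 bins.
An optimal packing achieves that bound: [11,4] [9,3,3] [9,2,1,1] → 3 bins.
Excess: 4 − 3 = 1.

1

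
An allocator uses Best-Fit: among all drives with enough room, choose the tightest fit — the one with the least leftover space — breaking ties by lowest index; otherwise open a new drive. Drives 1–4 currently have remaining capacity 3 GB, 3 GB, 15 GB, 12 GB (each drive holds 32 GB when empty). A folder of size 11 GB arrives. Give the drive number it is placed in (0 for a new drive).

4

Drives with room: drive 3 (15 GB), drive 4 (12 GB).
Tightest fit is drive 4 with 12 GB free.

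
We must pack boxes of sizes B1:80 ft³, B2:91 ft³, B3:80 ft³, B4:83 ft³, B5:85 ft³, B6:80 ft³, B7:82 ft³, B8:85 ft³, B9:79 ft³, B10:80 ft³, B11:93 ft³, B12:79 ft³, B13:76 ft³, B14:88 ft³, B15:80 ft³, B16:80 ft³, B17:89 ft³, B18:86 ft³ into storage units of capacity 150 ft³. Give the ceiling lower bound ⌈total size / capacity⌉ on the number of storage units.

Total size = 80 + 91 + 80 + 83 + 85 + 80 + 82 + 85 + 79 + 80 + 93 + 79 + 76 + 88 + 80 + 80 + 89 + 86 = 1496 ft³.
⌈1496 / 150⌉ = 10.

10 storage units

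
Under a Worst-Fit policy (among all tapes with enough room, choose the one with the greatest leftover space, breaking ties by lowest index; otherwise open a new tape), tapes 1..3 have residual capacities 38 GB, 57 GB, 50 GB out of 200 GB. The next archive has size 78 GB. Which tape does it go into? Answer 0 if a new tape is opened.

No tape has ≥ 78 GB free, so a new tape is opened.

0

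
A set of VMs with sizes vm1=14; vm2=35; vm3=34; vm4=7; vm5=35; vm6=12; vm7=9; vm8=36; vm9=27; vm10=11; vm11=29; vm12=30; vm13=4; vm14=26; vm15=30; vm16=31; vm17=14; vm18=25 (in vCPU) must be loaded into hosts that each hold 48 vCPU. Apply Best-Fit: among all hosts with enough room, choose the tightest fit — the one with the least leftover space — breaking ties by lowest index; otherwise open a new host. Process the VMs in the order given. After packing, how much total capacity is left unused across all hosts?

vm1 (14 vCPU) → host 1 (remaining 34 vCPU)
vm2 (35 vCPU) → host 2 (remaining 13 vCPU)
vm3 (34 vCPU) → host 1 (remaining 0 vCPU)
vm4 (7 vCPU) → host 2 (remaining 6 vCPU)
vm5 (35 vCPU) → host 3 (remaining 13 vCPU)
vm6 (12 vCPU) → host 3 (remaining 1 vCPU)
vm7 (9 vCPU) → host 4 (remaining 39 vCPU)
vm8 (36 vCPU) → host 4 (remaining 3 vCPU)
vm9 (27 vCPU) → host 5 (remaining 21 vCPU)
vm10 (11 vCPU) → host 5 (remaining 10 vCPU)
vm11 (29 vCPU) → host 6 (remaining 19 vCPU)
vm12 (30 vCPU) → host 7 (remaining 18 vCPU)
vm13 (4 vCPU) → host 2 (remaining 2 vCPU)
vm14 (26 vCPU) → host 8 (remaining 22 vCPU)
vm15 (30 vCPU) → host 9 (remaining 18 vCPU)
vm16 (31 vCPU) → host 10 (remaining 17 vCPU)
vm17 (14 vCPU) → host 10 (remaining 3 vCPU)
vm18 (25 vCPU) → host 11 (remaining 23 vCPU)
11 hosts × 48 vCPU = 528 vCPU; used 409 vCPU; unused 119 vCPU.

119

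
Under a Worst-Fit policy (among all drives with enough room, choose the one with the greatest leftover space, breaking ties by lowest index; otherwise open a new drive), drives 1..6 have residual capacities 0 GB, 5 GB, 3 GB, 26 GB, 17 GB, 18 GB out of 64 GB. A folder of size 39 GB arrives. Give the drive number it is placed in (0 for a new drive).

0

No drive has ≥ 39 GB free, so a new drive is opened.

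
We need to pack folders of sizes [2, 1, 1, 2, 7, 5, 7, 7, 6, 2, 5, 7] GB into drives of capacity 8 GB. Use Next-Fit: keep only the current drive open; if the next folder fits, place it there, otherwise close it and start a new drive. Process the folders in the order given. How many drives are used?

2 GB → drive 1 (remaining 6 GB)
1 GB → drive 1 (remaining 5 GB)
1 GB → drive 1 (remaining 4 GB)
2 GB → drive 1 (remaining 2 GB)
7 GB → drive 2 (remaining 1 GB)
5 GB → drive 3 (remaining 3 GB)
7 GB → drive 4 (remaining 1 GB)
7 GB → drive 5 (remaining 1 GB)
6 GB → drive 6 (remaining 2 GB)
2 GB → drive 6 (remaining 0 GB)
5 GB → drive 7 (remaining 3 GB)
7 GB → drive 8 (remaining 1 GB)
Final drives: [2,1,1,2] [7] [5] [7] [7] [6,2] [5] [7].

8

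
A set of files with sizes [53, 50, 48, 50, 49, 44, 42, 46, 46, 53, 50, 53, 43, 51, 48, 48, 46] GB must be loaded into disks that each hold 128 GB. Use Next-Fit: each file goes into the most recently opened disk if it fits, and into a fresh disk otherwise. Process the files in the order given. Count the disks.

9 disks

53 GB → disk 1 (remaining 75 GB)
50 GB → disk 1 (remaining 25 GB)
48 GB → disk 2 (remaining 80 GB)
50 GB → disk 2 (remaining 30 GB)
49 GB → disk 3 (remaining 79 GB)
44 GB → disk 3 (remaining 35 GB)
42 GB → disk 4 (remaining 86 GB)
46 GB → disk 4 (remaining 40 GB)
46 GB → disk 5 (remaining 82 GB)
53 GB → disk 5 (remaining 29 GB)
50 GB → disk 6 (remaining 78 GB)
53 GB → disk 6 (remaining 25 GB)
43 GB → disk 7 (remaining 85 GB)
51 GB → disk 7 (remaining 34 GB)
48 GB → disk 8 (remaining 80 GB)
48 GB → disk 8 (remaining 32 GB)
46 GB → disk 9 (remaining 82 GB)
Final disks: [53,50] [48,50] [49,44] [42,46] [46,53] [50,53] [43,51] [48,48] [46].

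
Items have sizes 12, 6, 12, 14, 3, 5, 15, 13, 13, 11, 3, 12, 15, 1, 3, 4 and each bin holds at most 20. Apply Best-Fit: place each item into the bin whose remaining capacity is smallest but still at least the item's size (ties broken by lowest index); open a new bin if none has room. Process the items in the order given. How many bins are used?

12 → bin 1 (remaining 8)
6 → bin 1 (remaining 2)
12 → bin 2 (remaining 8)
14 → bin 3 (remaining 6)
3 → bin 3 (remaining 3)
5 → bin 2 (remaining 3)
15 → bin 4 (remaining 5)
13 → bin 5 (remaining 7)
13 → bin 6 (remaining 7)
11 → bin 7 (remaining 9)
3 → bin 2 (remaining 0)
12 → bin 8 (remaining 8)
15 → bin 9 (remaining 5)
1 → bin 1 (remaining 1)
3 → bin 3 (remaining 0)
4 → bin 4 (remaining 1)
Final bins: [12,6,1] [12,5,3] [14,3,3] [15,4] [13] [13] [11] [12] [15].

9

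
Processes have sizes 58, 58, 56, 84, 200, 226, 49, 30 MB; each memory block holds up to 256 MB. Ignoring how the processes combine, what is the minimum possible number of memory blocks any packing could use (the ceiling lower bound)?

3

Total size = 58 + 58 + 56 + 84 + 200 + 226 + 49 + 30 = 761 MB.
⌈761 / 256⌉ = 3.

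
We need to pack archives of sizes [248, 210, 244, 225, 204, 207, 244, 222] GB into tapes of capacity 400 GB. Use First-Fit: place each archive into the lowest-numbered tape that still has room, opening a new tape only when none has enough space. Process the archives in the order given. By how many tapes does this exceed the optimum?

0

First-Fit: [248] [210] [244] [225] [204] [207] [244] [222] → 8 tapes.
8 archives exceed 200 GB (half the capacity), and no two of those can share a tape, so at least 8 tapes are needed.
So 8 is already optimal.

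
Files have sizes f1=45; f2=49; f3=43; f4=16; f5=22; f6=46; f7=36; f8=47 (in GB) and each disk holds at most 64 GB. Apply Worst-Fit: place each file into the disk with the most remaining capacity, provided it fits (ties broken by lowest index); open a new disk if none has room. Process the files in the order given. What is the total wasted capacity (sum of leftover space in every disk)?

disk 1: place f1 (45 GB), 19 GB left
disk 2: place f2 (49 GB), 15 GB left
disk 3: place f3 (43 GB), 21 GB left
disk 3: place f4 (16 GB), 5 GB left
disk 4: place f5 (22 GB), 42 GB left
disk 5: place f6 (46 GB), 18 GB left
disk 4: place f7 (36 GB), 6 GB left
disk 6: place f8 (47 GB), 17 GB left
6 disks × 64 GB = 384 GB; used 304 GB; unused 80 GB.

80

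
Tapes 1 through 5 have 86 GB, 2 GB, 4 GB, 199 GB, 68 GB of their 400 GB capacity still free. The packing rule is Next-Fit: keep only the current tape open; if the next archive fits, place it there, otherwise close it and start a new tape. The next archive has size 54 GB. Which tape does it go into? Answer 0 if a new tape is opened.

Next-Fit only looks at tape 5, which has 68 GB free.
54 GB fits there.

5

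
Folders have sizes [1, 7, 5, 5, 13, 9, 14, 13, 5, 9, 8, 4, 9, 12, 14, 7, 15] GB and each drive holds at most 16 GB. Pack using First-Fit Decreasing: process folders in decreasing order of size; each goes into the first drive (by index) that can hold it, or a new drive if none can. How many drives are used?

Sorted descending: 15, 14, 14, 13, 13, 12, 9, 9, 9, 8, 7, 7, 5, 5, 5, 4, 1.
Put 15 GB in drive 1; 1 GB remain.
Put 14 GB in drive 2; 2 GB remain.
Put 14 GB in drive 3; 2 GB remain.
Put 13 GB in drive 4; 3 GB remain.
Put 13 GB in drive 5; 3 GB remain.
Put 12 GB in drive 6; 4 GB remain.
Put 9 GB in drive 7; 7 GB remain.
Put 9 GB in drive 8; 7 GB remain.
Put 9 GB in drive 9; 7 GB remain.
Put 8 GB in drive 10; 8 GB remain.
Put 7 GB in drive 7; 0 GB remain.
Put 7 GB in drive 8; 0 GB remain.
Put 5 GB in drive 9; 2 GB remain.
Put 5 GB in drive 10; 3 GB remain.
Put 5 GB in drive 11; 11 GB remain.
Put 4 GB in drive 6; 0 GB remain.
Put 1 GB in drive 1; 0 GB remain.
Final drives: [15,1] [14] [14] [13] [13] [12,4] [9,7] [9,7] [9,5] [8,5] [5].

11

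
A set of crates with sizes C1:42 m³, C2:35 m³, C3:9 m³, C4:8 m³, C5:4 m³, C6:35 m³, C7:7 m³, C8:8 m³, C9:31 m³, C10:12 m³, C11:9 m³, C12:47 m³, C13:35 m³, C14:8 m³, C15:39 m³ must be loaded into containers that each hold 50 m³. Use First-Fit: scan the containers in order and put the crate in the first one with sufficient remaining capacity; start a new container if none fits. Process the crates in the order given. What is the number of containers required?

Put C1 (42 m³) in container 1; 8 m³ remain.
Put C2 (35 m³) in container 2; 15 m³ remain.
Put C3 (9 m³) in container 2; 6 m³ remain.
Put C4 (8 m³) in container 1; 0 m³ remain.
Put C5 (4 m³) in container 2; 2 m³ remain.
Put C6 (35 m³) in container 3; 15 m³ remain.
Put C7 (7 m³) in container 3; 8 m³ remain.
Put C8 (8 m³) in container 3; 0 m³ remain.
Put C9 (31 m³) in container 4; 19 m³ remain.
Put C10 (12 m³) in container 4; 7 m³ remain.
Put C11 (9 m³) in container 5; 41 m³ remain.
Put C12 (47 m³) in container 6; 3 m³ remain.
Put C13 (35 m³) in container 5; 6 m³ remain.
Put C14 (8 m³) in container 7; 42 m³ remain.
Put C15 (39 m³) in container 7; 3 m³ remain.

7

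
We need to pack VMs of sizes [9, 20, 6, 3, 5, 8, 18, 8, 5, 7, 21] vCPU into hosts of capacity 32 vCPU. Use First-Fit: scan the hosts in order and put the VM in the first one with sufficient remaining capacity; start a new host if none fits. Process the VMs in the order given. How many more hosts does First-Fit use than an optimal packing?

First-Fit: [9,20,3] [6,5,8,8,5] [18,7] [21] → 4 hosts.
Total size 110 vCPU; any packing needs at least ⌈110/32⌉ = 4 hosts.
So 4 is already optimal.

0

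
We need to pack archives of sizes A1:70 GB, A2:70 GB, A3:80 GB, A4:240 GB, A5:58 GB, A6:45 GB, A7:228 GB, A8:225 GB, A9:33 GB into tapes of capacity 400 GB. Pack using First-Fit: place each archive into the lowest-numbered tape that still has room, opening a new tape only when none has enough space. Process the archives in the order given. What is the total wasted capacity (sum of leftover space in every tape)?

tape 1: place A1 (70 GB), 330 GB left
tape 1: place A2 (70 GB), 260 GB left
tape 1: place A3 (80 GB), 180 GB left
tape 2: place A4 (240 GB), 160 GB left
tape 1: place A5 (58 GB), 122 GB left
tape 1: place A6 (45 GB), 77 GB left
tape 3: place A7 (228 GB), 172 GB left
tape 4: place A8 (225 GB), 175 GB left
tape 1: place A9 (33 GB), 44 GB left
4 tapes × 400 GB = 1600 GB; used 1049 GB; unused 551 GB.

551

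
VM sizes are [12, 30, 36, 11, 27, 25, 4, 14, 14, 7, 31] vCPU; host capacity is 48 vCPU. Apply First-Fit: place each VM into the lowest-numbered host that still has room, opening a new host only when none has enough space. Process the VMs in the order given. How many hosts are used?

5 hosts

host 1: place 12 vCPU, 36 vCPU left
host 1: place 30 vCPU, 6 vCPU left
host 2: place 36 vCPU, 12 vCPU left
host 2: place 11 vCPU, 1 vCPU left
host 3: place 27 vCPU, 21 vCPU left
host 4: place 25 vCPU, 23 vCPU left
host 1: place 4 vCPU, 2 vCPU left
host 3: place 14 vCPU, 7 vCPU left
host 4: place 14 vCPU, 9 vCPU left
host 3: place 7 vCPU, 0 vCPU left
host 5: place 31 vCPU, 17 vCPU left
Final hosts: [12,30,4] [36,11] [27,14,7] [25,14] [31].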